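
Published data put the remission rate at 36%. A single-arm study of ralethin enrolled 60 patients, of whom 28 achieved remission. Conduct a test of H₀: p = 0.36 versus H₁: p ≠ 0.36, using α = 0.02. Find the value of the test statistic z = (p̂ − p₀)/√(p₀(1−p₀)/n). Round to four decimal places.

z = 1.7213

p̂ = 28/60 = 0.466667.
Standard error under H₀: √(0.36×0.64/60) = 0.061968.
z = (0.466667 − 0.36)/0.061968 = 0.106667/0.061968 = 1.7213.
Two-sided p-value ≈ 2·Φ(−1.721) = 0.0852, so at α = 0.02 we fail to reject H₀.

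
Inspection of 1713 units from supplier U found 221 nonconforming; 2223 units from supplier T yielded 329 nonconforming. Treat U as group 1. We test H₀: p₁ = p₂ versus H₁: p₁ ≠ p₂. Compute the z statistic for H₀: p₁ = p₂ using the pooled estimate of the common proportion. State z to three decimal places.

z = -1.703

p̂₁ = 221/1713 ≈ 0.12901, p̂₂ = 329/2223 ≈ 0.14800.
Pooled p̂ = (221+329)/(1713+2223) = 550/3936 = 0.13974.
SE = √(p̂(1−p̂)(1/n₁+1/n₂)) = √(0.13974·0.86026·0.00103361) = √(0.00012425) = 0.01115.
z = (0.12901 − 0.14800)/0.01115 = -0.01899/0.01115 = -1.703.
Two-sided p-value ≈ 2·Φ(−1.703) = 0.0885.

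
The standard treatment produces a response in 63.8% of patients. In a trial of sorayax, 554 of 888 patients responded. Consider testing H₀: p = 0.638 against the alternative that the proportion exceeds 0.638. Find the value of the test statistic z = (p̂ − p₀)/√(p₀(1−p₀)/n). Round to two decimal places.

p̂ = 554/888 ≈ 0.6239.
SE = √(p₀(1−p₀)/n) = √(0.23096/888) = 0.0161.
z = (0.6239 − 0.638)/0.0161 = -0.0141/0.0161 = -0.88.
p-value = P(Z > -0.876) ≈ 0.8095.

z = -0.88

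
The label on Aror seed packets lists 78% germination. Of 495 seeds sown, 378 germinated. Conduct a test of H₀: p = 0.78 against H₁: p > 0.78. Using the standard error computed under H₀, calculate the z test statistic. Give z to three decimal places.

z = -0.879

p̂ = 378/495 = 0.76364.
Under H₀, SE = √(0.78·0.22/495) = √(0.000346667) = 0.01862.
z = (0.76364 − 0.78)/0.01862 = -0.01636/0.01862 = -0.879.
p-value = P(Z > -0.879) ≈ 0.8103.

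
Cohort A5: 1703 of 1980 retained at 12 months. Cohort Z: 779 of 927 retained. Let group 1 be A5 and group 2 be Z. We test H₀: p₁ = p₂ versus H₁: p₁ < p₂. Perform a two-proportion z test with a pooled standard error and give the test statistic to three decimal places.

z = 1.405

p̂₁ = 1703/1980 ≈ 0.86010, p̂₂ = 779/927 ≈ 0.84035.
Pooled p̂ = (1703+779)/(1980+927) = 2482/2907 = 0.85380.
SE = √(0.124825 × 0.0015838) = 0.01406.
z = (0.86010 − 0.84035)/0.01406 = 0.01975/0.01406 = 1.405.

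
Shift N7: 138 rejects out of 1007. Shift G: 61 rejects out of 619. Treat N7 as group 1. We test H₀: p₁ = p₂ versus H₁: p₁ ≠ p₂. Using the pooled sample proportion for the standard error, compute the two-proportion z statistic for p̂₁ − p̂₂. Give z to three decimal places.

p̂₁ = 138/1007 ≈ 0.137041, p̂₂ = 61/619 ≈ 0.098546.
Pooled p̂ = (138+61)/(1007+619) = 199/1626 = 0.122386.
SE = √(p̂(1−p̂)(1/n₁+1/n₂)) = √(0.122386·0.877614·0.00260856) = √(0.00028018) = 0.016739.
z = (0.137041 − 0.098546)/0.016739 = 0.038495/0.016739 = 2.300.
Two-sided p-value ≈ 2·Φ(−2.300) = 0.0215.

z = 2.300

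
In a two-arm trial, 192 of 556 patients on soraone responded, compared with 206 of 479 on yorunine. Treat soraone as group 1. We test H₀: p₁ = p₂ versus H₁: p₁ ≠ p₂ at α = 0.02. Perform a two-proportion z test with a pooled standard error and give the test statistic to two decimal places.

p̂₁ = 192/556 ≈ 0.34532, p̂₂ = 206/479 ≈ 0.43006.
Pooled p̂ = (192+206)/(556+479) = 398/1035 = 0.38454.
SE = √(p̂(1−p̂)(1/n₁+1/n₂)) = √(0.38454·0.61546·0.00388624) = √(0.000919754) = 0.03033.
z = (0.34532 − 0.43006)/0.03033 = -0.08474/0.03033 = -2.79.
Two-sided p-value ≈ 2·Φ(−2.794) = 0.0052. With α = 0.02, reject H₀.

z = -2.79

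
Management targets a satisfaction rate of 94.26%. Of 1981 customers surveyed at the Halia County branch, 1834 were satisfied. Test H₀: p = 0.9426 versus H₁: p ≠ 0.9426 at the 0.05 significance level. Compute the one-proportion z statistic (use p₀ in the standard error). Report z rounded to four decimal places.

p̂ = 1834/1981 = 0.9257951.
SE = √(p₀(1−p₀)/n) = √(0.054105/1981) = 0.0052261.
z = (0.9257951 − 0.9426)/0.0052261 = -0.0168049/0.0052261 = -3.2156.
Two-sided p-value ≈ 2·Φ(−3.216) = 0.0013. With α = 0.05, reject H₀.

z = -3.2156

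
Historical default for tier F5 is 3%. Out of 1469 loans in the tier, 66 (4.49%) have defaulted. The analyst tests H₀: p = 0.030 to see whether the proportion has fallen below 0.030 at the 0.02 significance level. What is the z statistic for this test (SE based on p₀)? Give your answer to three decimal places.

z = 3.354

p̂ = 66/1469 = 0.044929.
Under H₀, SE = √(0.03·0.97/1469) = √(1.98094e-05) = 0.004451.
z = (0.044929 − 0.03)/0.004451 = 0.014929/0.004451 = 3.354.
p-value = P(Z < 3.354) ≈ 0.9996, so at α = 0.02 we fail to reject H₀.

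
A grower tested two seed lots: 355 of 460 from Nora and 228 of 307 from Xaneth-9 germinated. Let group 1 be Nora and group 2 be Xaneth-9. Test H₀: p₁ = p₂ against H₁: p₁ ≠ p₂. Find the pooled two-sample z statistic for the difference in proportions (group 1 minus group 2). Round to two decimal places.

p̂₁ = 355/460 = 0.7717, p̂₂ = 228/307 = 0.7427.
Pooled p̂ = (355+228)/(460+307) = 583/767 = 0.7601.
SE = √(0.182346 × 0.00543124) = 0.0315.
z = (0.7717 − 0.7427)/0.0315 = 0.0290/0.0315 = 0.92.

z = 0.92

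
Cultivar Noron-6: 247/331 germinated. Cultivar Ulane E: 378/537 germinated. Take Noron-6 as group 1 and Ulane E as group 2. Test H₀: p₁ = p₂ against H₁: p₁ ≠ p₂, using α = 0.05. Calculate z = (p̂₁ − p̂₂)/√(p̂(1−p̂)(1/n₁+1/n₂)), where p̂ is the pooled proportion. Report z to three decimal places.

p̂₁ = 247/331 ≈ 0.74622, p̂₂ = 378/537 ≈ 0.70391.
Pooled p̂ = (247+378)/(331+537) = 625/868 = 0.72005.
SE = √(0.20158 × 0.00488335) = 0.03137.
z = (0.74622 − 0.70391)/0.03137 = 0.04231/0.03137 = 1.349.
p-value = 2·P(Z > 1.349) ≈ 0.1775, so at α = 0.05 we fail to reject H₀.

z = 1.349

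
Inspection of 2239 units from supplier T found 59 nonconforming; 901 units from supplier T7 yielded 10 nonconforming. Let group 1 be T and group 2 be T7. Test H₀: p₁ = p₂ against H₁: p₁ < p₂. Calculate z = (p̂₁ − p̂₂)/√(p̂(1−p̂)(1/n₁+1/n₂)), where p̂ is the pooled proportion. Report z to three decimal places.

z = 2.637

p̂₁ = 59/2239 ≈ 0.026351, p̂₂ = 10/901 ≈ 0.011099.
Pooled p̂ = (59+10)/(2239+901) = 69/3140 = 0.021975.
SE = √(0.0214916 × 0.00155651) = 0.005784.
z = (0.026351 − 0.011099)/0.005784 = 0.015252/0.005784 = 2.637.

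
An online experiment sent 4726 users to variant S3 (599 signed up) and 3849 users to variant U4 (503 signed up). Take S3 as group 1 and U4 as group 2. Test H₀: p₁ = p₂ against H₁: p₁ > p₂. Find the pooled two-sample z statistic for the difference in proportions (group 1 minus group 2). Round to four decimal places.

z = -0.5419

p̂₁ = 599/4726 = 0.1267457, p̂₂ = 503/3849 = 0.1306833.
Pooled p̂ = (599+503)/(4726+3849) = 1102/8575 = 0.1285131.
SE = √(p̂(1−p̂)(1/n₁+1/n₂)) = √(0.1285131·0.8714869·0.000471403) = √(5.2796e-05) = 0.0072661.
z = (0.1267457 − 0.1306833)/0.0072661 = -0.0039376/0.0072661 = -0.5419.
p-value = P(Z > -0.542) ≈ 0.7061.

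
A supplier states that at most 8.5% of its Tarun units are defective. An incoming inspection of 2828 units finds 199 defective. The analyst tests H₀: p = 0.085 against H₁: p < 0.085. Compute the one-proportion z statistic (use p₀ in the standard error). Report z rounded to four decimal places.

z = -2.7902

p̂ = 199/2828 ≈ 0.070368.
Under H₀, SE = √(0.085·0.915/2828) = √(2.75018e-05) = 0.005244.
z = (0.070368 − 0.085)/0.005244 = -0.014632/0.005244 = -2.7902.
p-value = P(Z < -2.790) ≈ 0.0026.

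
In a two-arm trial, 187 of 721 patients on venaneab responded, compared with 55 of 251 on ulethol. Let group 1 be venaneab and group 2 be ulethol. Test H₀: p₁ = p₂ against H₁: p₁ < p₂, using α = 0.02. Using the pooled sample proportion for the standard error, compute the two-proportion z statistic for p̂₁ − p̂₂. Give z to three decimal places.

z = 1.270

p̂₁ = 187/721 ≈ 0.25936, p̂₂ = 55/251 ≈ 0.21912.
Pooled p̂ = (187+55)/(721+251) = 242/972 = 0.24897.
SE = √(p̂(1−p̂)(1/n₁+1/n₂)) = √(0.24897·0.75103·0.00537103) = √(0.0010043) = 0.03169.
z = (0.25936 − 0.21912)/0.03169 = 0.04024/0.03169 = 1.270.
p-value = P(Z < 1.270) ≈ 0.8979. With α = 0.02, fail to reject H₀.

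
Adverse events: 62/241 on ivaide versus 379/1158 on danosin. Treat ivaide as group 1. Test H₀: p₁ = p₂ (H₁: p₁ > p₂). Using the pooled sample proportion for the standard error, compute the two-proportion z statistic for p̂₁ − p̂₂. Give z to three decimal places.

z = -2.129

p̂₁ = 62/241 ≈ 0.25726, p̂₂ = 379/1158 ≈ 0.32729.
Pooled p̂ = (62+379)/(241+1158) = 441/1399 = 0.31523.
SE = √(0.215858 × 0.00501294) = 0.03290.
z = (0.25726 − 0.32729)/0.03290 = -0.07003/0.03290 = -2.129.
p-value = P(Z > -2.129) ≈ 0.9834.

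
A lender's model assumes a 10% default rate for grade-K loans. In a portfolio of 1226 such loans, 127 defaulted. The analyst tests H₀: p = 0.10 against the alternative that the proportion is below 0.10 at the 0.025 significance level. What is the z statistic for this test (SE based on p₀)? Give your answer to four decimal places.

p̂ = 127/1226 ≈ 0.103589.
Standard error under H₀: √(0.1×0.9/1226) = 0.008568.
z = (0.103589 − 0.1)/0.008568 = 0.003589/0.008568 = 0.4189.
p-value = P(Z < 0.419) ≈ 0.6623. With α = 0.025, fail to reject H₀.

z = 0.4189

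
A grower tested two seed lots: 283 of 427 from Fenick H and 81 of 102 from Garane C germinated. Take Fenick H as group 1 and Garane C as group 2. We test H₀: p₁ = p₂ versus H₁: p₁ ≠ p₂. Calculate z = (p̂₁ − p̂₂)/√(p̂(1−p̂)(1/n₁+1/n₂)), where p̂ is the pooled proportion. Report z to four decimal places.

z = -2.5727

p̂₁ = 283/427 = 0.6627635, p̂₂ = 81/102 = 0.7941176.
Pooled p̂ = (283+81)/(427+102) = 364/529 = 0.6880907.
SE = √(0.214622 × 0.0121458) = 0.0510565.
z = (0.6627635 − 0.7941176)/0.0510565 = -0.1313541/0.0510565 = -2.5727.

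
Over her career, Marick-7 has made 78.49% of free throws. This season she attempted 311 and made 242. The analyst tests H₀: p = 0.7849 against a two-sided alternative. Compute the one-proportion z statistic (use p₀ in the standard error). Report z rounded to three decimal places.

z = -0.290

p̂ = 242/311 = 0.77814.
Standard error under H₀: √(0.7849×0.2151/311) = 0.02330.
z = (0.77814 − 0.7849)/0.02330 = -0.00676/0.02330 = -0.290.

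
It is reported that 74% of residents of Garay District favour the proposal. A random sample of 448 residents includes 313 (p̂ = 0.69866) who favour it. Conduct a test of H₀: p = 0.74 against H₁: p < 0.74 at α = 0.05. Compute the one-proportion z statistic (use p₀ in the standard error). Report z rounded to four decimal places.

p̂ = 313/448 = 0.6986607.
SE = √(p₀(1−p₀)/n) = √(0.1924/448) = 0.0207235.
z = (0.6986607 − 0.74)/0.0207235 = -0.0413393/0.0207235 = -1.9948.
p-value = P(Z < -1.995) ≈ 0.0230; since p < α = 0.05, reject H₀.

z = -1.9948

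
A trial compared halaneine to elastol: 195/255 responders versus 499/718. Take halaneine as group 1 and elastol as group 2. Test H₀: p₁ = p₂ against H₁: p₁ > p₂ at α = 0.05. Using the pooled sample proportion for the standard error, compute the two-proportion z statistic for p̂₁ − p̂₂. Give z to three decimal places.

z = 2.115

p̂₁ = 195/255 ≈ 0.76471, p̂₂ = 499/718 ≈ 0.69499.
Pooled p̂ = (195+499)/(255+718) = 694/973 = 0.71326.
SE = √(p̂(1−p̂)(1/n₁+1/n₂)) = √(0.71326·0.28674·0.00531433) = √(0.00108689) = 0.03297.
z = (0.76471 − 0.69499)/0.03297 = 0.06972/0.03297 = 2.115.
p-value = P(Z > 2.115) ≈ 0.0172. With α = 0.05, reject H₀.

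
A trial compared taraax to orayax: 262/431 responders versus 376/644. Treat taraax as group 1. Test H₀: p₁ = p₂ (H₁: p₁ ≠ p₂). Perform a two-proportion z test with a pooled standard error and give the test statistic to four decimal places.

z = 0.7864

p̂₁ = 262/431 ≈ 0.607889, p̂₂ = 376/644 ≈ 0.583851.
Pooled p̂ = (262+376)/(431+644) = 638/1075 = 0.593488.
SE = √(p̂(1−p̂)(1/n₁+1/n₂)) = √(0.593488·0.406512·0.00387298) = √(0.000934395) = 0.030568.
z = (0.607889 − 0.583851)/0.030568 = 0.024038/0.030568 = 0.7864.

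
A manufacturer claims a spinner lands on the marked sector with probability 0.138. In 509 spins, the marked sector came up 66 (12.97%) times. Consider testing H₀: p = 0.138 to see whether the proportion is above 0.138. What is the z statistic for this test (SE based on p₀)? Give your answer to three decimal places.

p̂ = 66/509 = 0.12967.
SE = √(p₀(1−p₀)/n) = √(0.11896/509) = 0.01529.
z = (0.12967 − 0.138)/0.01529 = -0.00833/0.01529 = -0.545.

z = -0.545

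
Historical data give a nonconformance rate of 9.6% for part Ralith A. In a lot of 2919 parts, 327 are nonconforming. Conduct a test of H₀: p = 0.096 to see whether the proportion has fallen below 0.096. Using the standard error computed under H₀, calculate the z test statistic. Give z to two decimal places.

z = 2.94

p̂ = 327/2919 = 0.11202.
Standard error under H₀: √(0.096×0.904/2919) = 0.00545.
z = (0.11202 − 0.096)/0.00545 = 0.01602/0.00545 = 2.94.
p-value = P(Z < 2.939) ≈ 0.9984.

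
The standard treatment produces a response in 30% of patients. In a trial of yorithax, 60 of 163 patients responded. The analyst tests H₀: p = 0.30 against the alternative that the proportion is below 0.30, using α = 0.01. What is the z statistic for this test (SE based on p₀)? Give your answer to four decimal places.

z = 1.8972

p̂ = 60/163 ≈ 0.368098.
Standard error under H₀: √(0.3×0.7/163) = 0.035894.
z = (0.368098 − 0.3)/0.035894 = 0.068098/0.035894 = 1.8972.
p-value = P(Z < 1.897) ≈ 0.9711, so at α = 0.01 we fail to reject H₀.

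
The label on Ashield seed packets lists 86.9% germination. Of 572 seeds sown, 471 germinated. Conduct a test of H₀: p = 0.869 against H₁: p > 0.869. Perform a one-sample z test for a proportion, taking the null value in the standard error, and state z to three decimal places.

z = -3.230

p̂ = 471/572 = 0.82343.
Under H₀, SE = √(0.869·0.131/572) = √(0.000199019) = 0.01411.
z = (0.82343 − 0.869)/0.01411 = -0.04557/0.01411 = -3.230.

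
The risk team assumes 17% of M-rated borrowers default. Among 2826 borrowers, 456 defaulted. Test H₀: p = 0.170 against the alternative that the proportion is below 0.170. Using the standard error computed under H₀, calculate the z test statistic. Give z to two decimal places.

p̂ = 456/2826 = 0.16136.
SE = √(p₀(1−p₀)/n) = √(0.1411/2826) = 0.00707.
z = (0.16136 − 0.17)/0.00707 = -0.00864/0.00707 = -1.22.
p-value = P(Z < -1.223) ≈ 0.1107.

z = -1.22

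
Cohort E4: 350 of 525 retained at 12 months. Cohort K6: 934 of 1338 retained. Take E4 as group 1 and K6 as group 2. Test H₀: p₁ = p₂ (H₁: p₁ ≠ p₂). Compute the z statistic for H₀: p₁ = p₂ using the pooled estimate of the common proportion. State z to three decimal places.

z = -1.317

p̂₁ = 350/525 ≈ 0.66667, p̂₂ = 934/1338 ≈ 0.69806.
Pooled p̂ = (350+934)/(525+1338) = 1284/1863 = 0.68921.
SE = √(0.214199 × 0.00265215) = 0.02383.
z = (0.66667 − 0.69806)/0.02383 = -0.03139/0.02383 = -1.317.
p-value = 2·P(Z > 1.317) ≈ 0.1878.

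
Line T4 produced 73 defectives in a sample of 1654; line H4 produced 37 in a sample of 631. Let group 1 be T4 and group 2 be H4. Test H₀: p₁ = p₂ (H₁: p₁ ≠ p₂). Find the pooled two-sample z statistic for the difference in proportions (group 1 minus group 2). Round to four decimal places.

z = -1.4478

p̂₁ = 73/1654 = 0.0441354, p̂₂ = 37/631 = 0.0586371.
Pooled p̂ = (73+37)/(1654+631) = 110/2285 = 0.0481400.
SE = √(p̂(1−p̂)(1/n₁+1/n₂)) = √(0.0481400·0.9518600·0.00218938) = √(0.000100323) = 0.0100161.
z = (0.0441354 − 0.0586371)/0.0100161 = -0.0145017/0.0100161 = -1.4478.
Two-sided p-value ≈ 2·Φ(−1.448) = 0.1477.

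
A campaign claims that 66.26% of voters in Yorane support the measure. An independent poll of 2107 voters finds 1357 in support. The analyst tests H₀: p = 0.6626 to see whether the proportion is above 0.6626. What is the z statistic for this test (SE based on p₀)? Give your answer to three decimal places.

z = -1.801

p̂ = 1357/2107 = 0.644044.
SE = √(p₀(1−p₀)/n) = √(0.22356/2107) = 0.010301.
z = (0.644044 − 0.6626)/0.010301 = -0.018556/0.010301 = -1.801.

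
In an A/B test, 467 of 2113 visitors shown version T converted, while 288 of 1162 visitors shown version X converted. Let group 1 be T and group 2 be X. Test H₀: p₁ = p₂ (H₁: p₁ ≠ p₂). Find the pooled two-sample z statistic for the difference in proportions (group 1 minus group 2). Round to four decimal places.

p̂₁ = 467/2113 = 0.221013, p̂₂ = 288/1162 = 0.247849.
Pooled p̂ = (467+288)/(2113+1162) = 755/3275 = 0.230534.
SE = √(p̂(1−p̂)(1/n₁+1/n₂)) = √(0.230534·0.769466·0.00133385) = √(0.000236609) = 0.015382.
z = (0.221013 − 0.247849)/0.015382 = -0.026836/0.015382 = -1.7446.
Two-sided p-value ≈ 2·Φ(−1.745) = 0.0811.

z = -1.7446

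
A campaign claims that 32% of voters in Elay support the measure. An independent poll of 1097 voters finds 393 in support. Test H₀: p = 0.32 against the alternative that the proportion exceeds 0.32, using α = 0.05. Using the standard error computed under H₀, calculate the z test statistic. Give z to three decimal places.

z = 2.716

p̂ = 393/1097 = 0.358250.
Standard error under H₀: √(0.32×0.68/1097) = 0.014084.
z = (0.358250 − 0.32)/0.014084 = 0.038250/0.014084 = 2.716.
p-value = P(Z > 2.716) ≈ 0.0033, so at α = 0.05 we reject H₀.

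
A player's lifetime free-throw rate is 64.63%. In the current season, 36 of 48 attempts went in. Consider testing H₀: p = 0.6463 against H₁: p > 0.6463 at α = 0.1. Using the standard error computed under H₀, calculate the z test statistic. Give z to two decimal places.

z = 1.50

p̂ = 36/48 ≈ 0.7500.
Under H₀, SE = √(0.6463·0.3537/48) = √(0.00476242) = 0.0690.
z = (0.7500 − 0.6463)/0.0690 = 0.1037/0.0690 = 1.50.
p-value = P(Z > 1.503) ≈ 0.0665; since p < α = 0.1, reject H₀.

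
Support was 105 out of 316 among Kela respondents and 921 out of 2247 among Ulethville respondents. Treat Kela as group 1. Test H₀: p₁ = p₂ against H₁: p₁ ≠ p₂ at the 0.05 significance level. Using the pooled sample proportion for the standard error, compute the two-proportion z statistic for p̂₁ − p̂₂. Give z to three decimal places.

p̂₁ = 105/316 ≈ 0.33228, p̂₂ = 921/2247 ≈ 0.40988.
Pooled p̂ = (105+921)/(316+2247) = 1026/2563 = 0.40031.
SE = √(p̂(1−p̂)(1/n₁+1/n₂)) = √(0.40031·0.59969·0.00360959) = √(0.000866528) = 0.02944.
z = (0.33228 − 0.40988)/0.02944 = -0.07760/0.02944 = -2.636.
Two-sided p-value ≈ 2·Φ(−2.636) = 0.0084, so at α = 0.05 we reject H₀.

z = -2.636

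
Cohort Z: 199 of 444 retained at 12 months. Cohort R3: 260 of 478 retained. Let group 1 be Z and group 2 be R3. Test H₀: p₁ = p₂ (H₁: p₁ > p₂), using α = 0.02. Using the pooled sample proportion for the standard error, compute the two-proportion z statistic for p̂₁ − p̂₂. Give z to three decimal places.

z = -2.905

p̂₁ = 199/444 = 0.448198, p̂₂ = 260/478 = 0.543933.
Pooled p̂ = (199+260)/(444+478) = 459/922 = 0.497831.
SE = √(p̂(1−p̂)(1/n₁+1/n₂)) = √(0.497831·0.502169·0.0043443) = √(0.00108606) = 0.032955.
z = (0.448198 − 0.543933)/0.032955 = -0.095735/0.032955 = -2.905.
p-value = P(Z > -2.905) ≈ 0.9982, so at α = 0.02 we fail to reject H₀.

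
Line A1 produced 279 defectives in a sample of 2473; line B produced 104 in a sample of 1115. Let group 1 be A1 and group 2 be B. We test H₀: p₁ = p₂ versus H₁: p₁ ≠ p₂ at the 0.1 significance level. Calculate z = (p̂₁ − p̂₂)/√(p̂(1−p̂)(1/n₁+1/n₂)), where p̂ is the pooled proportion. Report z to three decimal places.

z = 1.755

p̂₁ = 279/2473 = 0.11282, p̂₂ = 104/1115 = 0.09327.
Pooled p̂ = (279+104)/(2473+1115) = 383/3588 = 0.10674.
SE = √(0.0953503 × 0.00130123) = 0.01114.
z = (0.11282 − 0.09327)/0.01114 = 0.01955/0.01114 = 1.755.
Two-sided p-value ≈ 2·Φ(−1.755) = 0.0793. With α = 0.1, reject H₀.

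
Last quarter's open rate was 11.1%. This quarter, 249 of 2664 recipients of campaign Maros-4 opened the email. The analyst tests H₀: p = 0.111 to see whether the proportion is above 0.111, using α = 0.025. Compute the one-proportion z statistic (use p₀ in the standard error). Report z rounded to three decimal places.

p̂ = 249/2664 ≈ 0.093468.
SE = √(p₀(1−p₀)/n) = √(0.098679/2664) = 0.006086.
z = (0.093468 − 0.111)/0.006086 = -0.017532/0.006086 = -2.881.
p-value = P(Z > -2.881) ≈ 0.9980; since p > α = 0.025, fail to reject H₀.

z = -2.881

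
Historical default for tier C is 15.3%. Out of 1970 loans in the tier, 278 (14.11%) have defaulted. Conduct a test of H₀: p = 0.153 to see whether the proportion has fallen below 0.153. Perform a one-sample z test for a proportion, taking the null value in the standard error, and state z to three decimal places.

z = -1.465

p̂ = 278/1970 ≈ 0.14112.
Standard error under H₀: √(0.153×0.847/1970) = 0.00811.
z = (0.14112 − 0.153)/0.00811 = -0.01188/0.00811 = -1.465.
p-value = P(Z < -1.465) ≈ 0.0714.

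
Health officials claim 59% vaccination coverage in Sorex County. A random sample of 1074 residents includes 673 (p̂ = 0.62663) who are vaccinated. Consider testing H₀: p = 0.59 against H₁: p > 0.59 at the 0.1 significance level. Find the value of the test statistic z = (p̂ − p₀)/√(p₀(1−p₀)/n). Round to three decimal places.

p̂ = 673/1074 = 0.626629.
SE = √(p₀(1−p₀)/n) = √(0.2419/1074) = 0.015008.
z = (0.626629 − 0.59)/0.015008 = 0.036629/0.015008 = 2.441.
p-value = P(Z > 2.441) ≈ 0.0073. With α = 0.1, reject H₀.

z = 2.441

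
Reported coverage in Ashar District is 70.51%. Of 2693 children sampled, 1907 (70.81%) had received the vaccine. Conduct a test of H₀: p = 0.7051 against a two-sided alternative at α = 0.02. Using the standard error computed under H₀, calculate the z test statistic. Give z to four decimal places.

z = 0.3451

p̂ = 1907/2693 ≈ 0.708132.
Standard error under H₀: √(0.7051×0.2949/2693) = 0.008787.
z = (0.708132 − 0.7051)/0.008787 = 0.003032/0.008787 = 0.3451.
p-value = 2·P(Z > 0.345) ≈ 0.7300; since p > α = 0.02, fail to reject H₀.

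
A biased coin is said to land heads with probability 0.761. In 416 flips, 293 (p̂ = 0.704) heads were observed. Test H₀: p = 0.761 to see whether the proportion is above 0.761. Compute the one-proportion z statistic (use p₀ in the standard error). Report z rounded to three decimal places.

p̂ = 293/416 = 0.70433.
SE = √(p₀(1−p₀)/n) = √(0.18188/416) = 0.02091.
z = (0.70433 − 0.761)/0.02091 = -0.05667/0.02091 = -2.710.

z = -2.710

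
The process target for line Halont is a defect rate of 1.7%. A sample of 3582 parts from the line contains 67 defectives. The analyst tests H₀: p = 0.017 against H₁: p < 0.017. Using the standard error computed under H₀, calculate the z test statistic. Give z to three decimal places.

z = 0.789

p̂ = 67/3582 ≈ 0.018705.
Standard error under H₀: √(0.017×0.983/3582) = 0.002160.
z = (0.018705 − 0.017)/0.002160 = 0.001705/0.002160 = 0.789.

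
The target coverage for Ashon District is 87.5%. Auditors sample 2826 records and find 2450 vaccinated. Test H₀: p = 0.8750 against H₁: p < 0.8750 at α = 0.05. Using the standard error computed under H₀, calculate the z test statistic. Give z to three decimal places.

p̂ = 2450/2826 = 0.86695.
SE = √(p₀(1−p₀)/n) = √(0.10938/2826) = 0.00622.
z = (0.86695 − 0.875)/0.00622 = -0.00805/0.00622 = -1.294.
p-value = P(Z < -1.294) ≈ 0.0978; since p > α = 0.05, fail to reject H₀.

z = -1.294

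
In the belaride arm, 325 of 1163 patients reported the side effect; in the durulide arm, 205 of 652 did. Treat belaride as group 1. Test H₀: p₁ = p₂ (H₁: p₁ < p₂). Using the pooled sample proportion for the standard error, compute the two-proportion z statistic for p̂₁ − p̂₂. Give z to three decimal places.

z = -1.572

p̂₁ = 325/1163 ≈ 0.27945, p̂₂ = 205/652 ≈ 0.31442.
Pooled p̂ = (325+205)/(1163+652) = 530/1815 = 0.29201.
SE = √(p̂(1−p̂)(1/n₁+1/n₂)) = √(0.29201·0.70799·0.00239359) = √(0.000494852) = 0.02225.
z = (0.27945 − 0.31442)/0.02225 = -0.03497/0.02225 = -1.572.
p-value = P(Z < -1.572) ≈ 0.0580.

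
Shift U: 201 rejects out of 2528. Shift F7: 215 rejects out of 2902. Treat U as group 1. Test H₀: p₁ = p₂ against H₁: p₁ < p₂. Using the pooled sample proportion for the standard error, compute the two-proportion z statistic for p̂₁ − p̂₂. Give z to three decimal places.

p̂₁ = 201/2528 = 0.07951, p̂₂ = 215/2902 = 0.07409.
Pooled p̂ = (201+215)/(2528+2902) = 416/5430 = 0.07661.
SE = √(p̂(1−p̂)(1/n₁+1/n₂)) = √(0.07661·0.92339·0.00074016) = √(5.23604e-05) = 0.00724.
z = (0.07951 − 0.07409)/0.00724 = 0.00542/0.00724 = 0.749.
p-value = P(Z < 0.749) ≈ 0.7732.

z = 0.749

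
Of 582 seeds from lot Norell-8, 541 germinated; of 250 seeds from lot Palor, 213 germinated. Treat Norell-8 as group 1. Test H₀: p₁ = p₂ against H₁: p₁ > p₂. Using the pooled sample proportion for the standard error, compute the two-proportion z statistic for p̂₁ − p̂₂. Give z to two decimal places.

z = 3.52

p̂₁ = 541/582 = 0.92955, p̂₂ = 213/250 = 0.85200.
Pooled p̂ = (541+213)/(582+250) = 754/832 = 0.90625.
SE = √(0.0849609 × 0.00571821) = 0.02204.
z = (0.92955 − 0.85200)/0.02204 = 0.07755/0.02204 = 3.52.
p-value = P(Z > 3.519) ≈ 0.0002.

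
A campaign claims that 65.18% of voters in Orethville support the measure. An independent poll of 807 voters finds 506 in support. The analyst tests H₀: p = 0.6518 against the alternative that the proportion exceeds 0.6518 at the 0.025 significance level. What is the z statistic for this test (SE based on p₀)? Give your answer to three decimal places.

p̂ = 506/807 ≈ 0.62701.
SE = √(p₀(1−p₀)/n) = √(0.22696/807) = 0.01677.
z = (0.62701 − 0.6518)/0.01677 = -0.02479/0.01677 = -1.478.
p-value = P(Z > -1.478) ≈ 0.9303, so at α = 0.025 we fail to reject H₀.

z = -1.478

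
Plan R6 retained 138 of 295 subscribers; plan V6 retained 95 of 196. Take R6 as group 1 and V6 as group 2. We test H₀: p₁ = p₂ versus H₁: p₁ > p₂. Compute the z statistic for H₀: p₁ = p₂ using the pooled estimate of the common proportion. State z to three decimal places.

p̂₁ = 138/295 ≈ 0.46780, p̂₂ = 95/196 ≈ 0.48469.
Pooled p̂ = (138+95)/(295+196) = 233/491 = 0.47454.
SE = √(p̂(1−p̂)(1/n₁+1/n₂)) = √(0.47454·0.52546·0.00849187) = √(0.00211746) = 0.04602.
z = (0.46780 − 0.48469)/0.04602 = -0.01689/0.04602 = -0.367.
p-value = P(Z > -0.367) ≈ 0.6433.

z = -0.367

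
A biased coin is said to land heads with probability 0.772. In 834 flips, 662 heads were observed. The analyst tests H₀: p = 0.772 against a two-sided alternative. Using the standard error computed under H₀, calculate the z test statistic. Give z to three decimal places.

z = 1.498

p̂ = 662/834 = 0.79376.
Under H₀, SE = √(0.772·0.228/834) = √(0.00021105) = 0.01453.
z = (0.79376 − 0.772)/0.01453 = 0.02176/0.01453 = 1.498.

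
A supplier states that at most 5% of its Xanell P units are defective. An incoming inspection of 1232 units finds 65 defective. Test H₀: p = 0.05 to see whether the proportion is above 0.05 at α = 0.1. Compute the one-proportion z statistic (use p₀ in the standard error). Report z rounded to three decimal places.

z = 0.444

p̂ = 65/1232 = 0.05276.
SE = √(p₀(1−p₀)/n) = √(0.0475/1232) = 0.00621.
z = (0.05276 − 0.05)/0.00621 = 0.00276/0.00621 = 0.444.
p-value = P(Z > 0.444) ≈ 0.3284. With α = 0.1, fail to reject H₀.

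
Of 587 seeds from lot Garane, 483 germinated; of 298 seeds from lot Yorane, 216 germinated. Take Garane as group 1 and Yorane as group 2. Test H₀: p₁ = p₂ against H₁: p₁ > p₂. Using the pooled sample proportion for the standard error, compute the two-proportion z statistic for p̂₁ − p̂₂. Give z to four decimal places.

z = 3.3815

p̂₁ = 483/587 = 0.822828, p̂₂ = 216/298 = 0.724832.
Pooled p̂ = (483+216)/(587+298) = 699/885 = 0.789831.
SE = √(0.165998 × 0.00505928) = 0.028980.
z = (0.822828 − 0.724832)/0.028980 = 0.097996/0.028980 = 3.3815.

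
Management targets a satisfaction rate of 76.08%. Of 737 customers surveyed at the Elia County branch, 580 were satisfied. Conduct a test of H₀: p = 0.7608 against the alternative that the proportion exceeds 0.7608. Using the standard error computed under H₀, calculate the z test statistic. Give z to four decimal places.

p̂ = 580/737 ≈ 0.7869742.
Standard error under H₀: √(0.7608×0.2392/737) = 0.0157138.
z = (0.7869742 − 0.7608)/0.0157138 = 0.0261742/0.0157138 = 1.6657.

z = 1.6657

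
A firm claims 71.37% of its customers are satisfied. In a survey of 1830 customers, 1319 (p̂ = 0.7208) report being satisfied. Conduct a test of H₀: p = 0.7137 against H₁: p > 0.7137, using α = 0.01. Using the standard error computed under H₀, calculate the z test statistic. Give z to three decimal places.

z = 0.669

p̂ = 1319/1830 = 0.72077.
SE = √(p₀(1−p₀)/n) = √(0.20433/1830) = 0.01057.
z = (0.72077 − 0.7137)/0.01057 = 0.00707/0.01057 = 0.669.
p-value = P(Z > 0.669) ≈ 0.2519; since p > α = 0.01, fail to reject H₀.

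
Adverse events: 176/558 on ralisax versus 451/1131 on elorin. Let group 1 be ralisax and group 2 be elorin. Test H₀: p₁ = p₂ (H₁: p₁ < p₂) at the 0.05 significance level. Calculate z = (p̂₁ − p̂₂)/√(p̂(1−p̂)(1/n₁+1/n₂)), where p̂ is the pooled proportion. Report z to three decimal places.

p̂₁ = 176/558 = 0.31541, p̂₂ = 451/1131 = 0.39876.
Pooled p̂ = (176+451)/(558+1131) = 627/1689 = 0.37123.
SE = √(0.233417 × 0.00267629) = 0.02499.
z = (0.31541 − 0.39876)/0.02499 = -0.08335/0.02499 = -3.335.
p-value = P(Z < -3.335) ≈ 0.0004. With α = 0.05, reject H₀.

z = -3.335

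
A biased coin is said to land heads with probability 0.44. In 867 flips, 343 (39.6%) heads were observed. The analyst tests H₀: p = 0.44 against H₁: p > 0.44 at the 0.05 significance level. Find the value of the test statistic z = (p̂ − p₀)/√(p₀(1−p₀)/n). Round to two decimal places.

p̂ = 343/867 = 0.3956.
SE = √(p₀(1−p₀)/n) = √(0.2464/867) = 0.0169.
z = (0.3956 − 0.44)/0.0169 = -0.0444/0.0169 = -2.63.
p-value = P(Z > -2.633) ≈ 0.9958. With α = 0.05, fail to reject H₀.

z = -2.63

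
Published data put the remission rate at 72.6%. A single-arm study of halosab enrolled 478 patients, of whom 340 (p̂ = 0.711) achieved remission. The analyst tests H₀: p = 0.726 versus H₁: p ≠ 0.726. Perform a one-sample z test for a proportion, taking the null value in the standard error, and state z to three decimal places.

p̂ = 340/478 = 0.71130.
SE = √(p₀(1−p₀)/n) = √(0.19892/478) = 0.02040.
z = (0.71130 − 0.726)/0.02040 = -0.01470/0.02040 = -0.721.

z = -0.721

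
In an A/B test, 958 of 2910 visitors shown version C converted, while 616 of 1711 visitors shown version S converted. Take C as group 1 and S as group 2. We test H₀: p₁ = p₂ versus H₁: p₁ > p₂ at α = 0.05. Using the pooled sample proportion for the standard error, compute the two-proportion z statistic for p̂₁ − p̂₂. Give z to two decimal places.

z = -2.13

p̂₁ = 958/2910 ≈ 0.32921, p̂₂ = 616/1711 ≈ 0.36002.
Pooled p̂ = (958+616)/(2910+1711) = 1574/4621 = 0.34062.
SE = √(0.224598 × 0.000928096) = 0.01444.
z = (0.32921 − 0.36002)/0.01444 = -0.03081/0.01444 = -2.13.
p-value = P(Z > -2.134) ≈ 0.9836. With α = 0.05, fail to reject H₀.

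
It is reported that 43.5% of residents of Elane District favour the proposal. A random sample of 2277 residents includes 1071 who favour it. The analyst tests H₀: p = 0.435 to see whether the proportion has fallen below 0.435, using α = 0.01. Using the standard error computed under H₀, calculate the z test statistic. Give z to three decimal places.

p̂ = 1071/2277 = 0.47036.
SE = √(p₀(1−p₀)/n) = √(0.24577/2277) = 0.01039.
z = (0.47036 − 0.435)/0.01039 = 0.03536/0.01039 = 3.403.
p-value = P(Z < 3.403) ≈ 0.9997; since p > α = 0.01, fail to reject H₀.

z = 3.403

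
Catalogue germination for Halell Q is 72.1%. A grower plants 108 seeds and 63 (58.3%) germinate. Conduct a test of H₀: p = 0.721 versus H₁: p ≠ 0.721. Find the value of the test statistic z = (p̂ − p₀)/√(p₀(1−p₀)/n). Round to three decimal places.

p̂ = 63/108 = 0.58333.
Standard error under H₀: √(0.721×0.279/108) = 0.04316.
z = (0.58333 − 0.721)/0.04316 = -0.13767/0.04316 = -3.190.

z = -3.190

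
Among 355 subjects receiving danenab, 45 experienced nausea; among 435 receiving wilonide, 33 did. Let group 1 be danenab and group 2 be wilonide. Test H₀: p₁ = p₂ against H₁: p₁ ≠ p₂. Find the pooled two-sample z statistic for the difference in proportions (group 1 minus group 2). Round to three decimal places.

z = 2.386

p̂₁ = 45/355 ≈ 0.126761, p̂₂ = 33/435 ≈ 0.075862.
Pooled p̂ = (45+33)/(355+435) = 78/790 = 0.098734.
SE = √(p̂(1−p̂)(1/n₁+1/n₂)) = √(0.098734·0.901266·0.00511575) = √(0.000455229) = 0.021336.
z = (0.126761 − 0.075862)/0.021336 = 0.050899/0.021336 = 2.386.
Two-sided p-value ≈ 2·Φ(−2.386) = 0.0171.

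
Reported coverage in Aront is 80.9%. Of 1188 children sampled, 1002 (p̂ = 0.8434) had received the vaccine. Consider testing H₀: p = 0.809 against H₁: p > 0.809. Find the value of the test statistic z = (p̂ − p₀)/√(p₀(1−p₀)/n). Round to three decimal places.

z = 3.019

p̂ = 1002/1188 ≈ 0.843434.
Under H₀, SE = √(0.809·0.191/1188) = √(0.000130066) = 0.011405.
z = (0.843434 − 0.809)/0.011405 = 0.034434/0.011405 = 3.019.
p-value = P(Z > 3.019) ≈ 0.0013.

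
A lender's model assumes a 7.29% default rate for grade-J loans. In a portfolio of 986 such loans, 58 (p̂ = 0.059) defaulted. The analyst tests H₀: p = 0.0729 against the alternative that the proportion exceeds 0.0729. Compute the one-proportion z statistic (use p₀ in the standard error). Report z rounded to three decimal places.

z = -1.700

p̂ = 58/986 = 0.05882.
Standard error under H₀: √(0.0729×0.9271/986) = 0.00828.
z = (0.05882 − 0.0729)/0.00828 = -0.01408/0.00828 = -1.700.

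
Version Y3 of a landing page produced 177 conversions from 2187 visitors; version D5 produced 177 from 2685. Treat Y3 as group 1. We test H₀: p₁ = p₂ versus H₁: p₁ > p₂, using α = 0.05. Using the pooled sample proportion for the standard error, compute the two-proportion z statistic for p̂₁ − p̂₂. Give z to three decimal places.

z = 2.008

p̂₁ = 177/2187 = 0.080933, p̂₂ = 177/2685 = 0.065922.
Pooled p̂ = (177+177)/(2187+2685) = 354/4872 = 0.072660.
SE = √(0.0673806 × 0.000829687) = 0.007477.
z = (0.080933 − 0.065922)/0.007477 = 0.015011/0.007477 = 2.008.
p-value = P(Z > 2.008) ≈ 0.0223; since p < α = 0.05, reject H₀.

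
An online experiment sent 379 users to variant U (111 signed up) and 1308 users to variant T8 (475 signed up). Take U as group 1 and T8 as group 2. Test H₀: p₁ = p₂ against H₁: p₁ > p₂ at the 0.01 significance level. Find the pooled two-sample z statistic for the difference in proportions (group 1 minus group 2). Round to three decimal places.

z = -2.530

p̂₁ = 111/379 ≈ 0.29288, p̂₂ = 475/1308 ≈ 0.36315.
Pooled p̂ = (111+475)/(379+1308) = 586/1687 = 0.34736.
SE = √(p̂(1−p̂)(1/n₁+1/n₂)) = √(0.34736·0.65264·0.00340305) = √(0.000771477) = 0.02778.
z = (0.29288 − 0.36315)/0.02778 = -0.07027/0.02778 = -2.530.
p-value = P(Z > -2.530) ≈ 0.9943; since p > α = 0.01, fail to reject H₀.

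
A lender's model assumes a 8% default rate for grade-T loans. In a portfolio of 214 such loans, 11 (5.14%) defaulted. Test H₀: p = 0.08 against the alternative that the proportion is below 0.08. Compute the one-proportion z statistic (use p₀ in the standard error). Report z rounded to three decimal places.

p̂ = 11/214 = 0.05140.
Standard error under H₀: √(0.08×0.92/214) = 0.01855.
z = (0.05140 − 0.08)/0.01855 = -0.02860/0.01855 = -1.542.
p-value = P(Z < -1.542) ≈ 0.0615.

z = -1.542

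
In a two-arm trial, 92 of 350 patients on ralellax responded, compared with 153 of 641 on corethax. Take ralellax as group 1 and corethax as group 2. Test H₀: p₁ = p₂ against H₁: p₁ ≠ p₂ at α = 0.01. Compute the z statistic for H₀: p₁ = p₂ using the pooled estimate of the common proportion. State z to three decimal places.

z = 0.843

p̂₁ = 92/350 = 0.26286, p̂₂ = 153/641 = 0.23869.
Pooled p̂ = (92+153)/(350+641) = 245/991 = 0.24723.
SE = √(0.186105 × 0.00441721) = 0.02867.
z = (0.26286 − 0.23869)/0.02867 = 0.02417/0.02867 = 0.843.
p-value = 2·P(Z > 0.843) ≈ 0.3993. With α = 0.01, fail to reject H₀.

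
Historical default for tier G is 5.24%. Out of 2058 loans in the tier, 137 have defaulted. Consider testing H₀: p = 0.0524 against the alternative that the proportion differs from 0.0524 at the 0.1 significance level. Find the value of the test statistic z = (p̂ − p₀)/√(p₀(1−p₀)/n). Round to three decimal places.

z = 2.885

p̂ = 137/2058 ≈ 0.066569.
Under H₀, SE = √(0.0524·0.9476/2058) = √(2.41274e-05) = 0.004912.
z = (0.066569 − 0.0524)/0.004912 = 0.014169/0.004912 = 2.885.
Two-sided p-value ≈ 2·Φ(−2.885) = 0.0039; since p < α = 0.1, reject H₀.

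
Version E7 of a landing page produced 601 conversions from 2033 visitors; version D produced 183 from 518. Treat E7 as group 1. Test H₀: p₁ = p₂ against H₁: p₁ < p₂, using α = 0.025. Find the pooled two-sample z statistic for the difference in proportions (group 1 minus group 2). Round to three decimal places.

z = -2.539

p̂₁ = 601/2033 = 0.29562, p̂₂ = 183/518 = 0.35328.
Pooled p̂ = (601+183)/(2033+518) = 784/2551 = 0.30733.
SE = √(p̂(1−p̂)(1/n₁+1/n₂)) = √(0.30733·0.69267·0.00242239) = √(0.000515674) = 0.02271.
z = (0.29562 − 0.35328)/0.02271 = -0.05766/0.02271 = -2.539.
p-value = P(Z < -2.539) ≈ 0.0056, so at α = 0.025 we reject H₀.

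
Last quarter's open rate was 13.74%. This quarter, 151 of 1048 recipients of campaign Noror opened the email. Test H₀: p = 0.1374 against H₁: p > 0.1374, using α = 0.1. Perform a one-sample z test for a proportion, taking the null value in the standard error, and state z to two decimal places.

p̂ = 151/1048 ≈ 0.1441.
SE = √(p₀(1−p₀)/n) = √(0.11852/1048) = 0.0106.
z = (0.1441 − 0.1374)/0.0106 = 0.0067/0.0106 = 0.63.
p-value = P(Z > 0.629) ≈ 0.2648, so at α = 0.1 we fail to reject H₀.

z = 0.63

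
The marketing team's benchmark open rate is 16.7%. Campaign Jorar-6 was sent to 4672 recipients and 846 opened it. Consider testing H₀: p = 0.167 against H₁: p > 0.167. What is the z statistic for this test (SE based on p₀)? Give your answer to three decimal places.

z = 2.580

p̂ = 846/4672 ≈ 0.181079.
Standard error under H₀: √(0.167×0.833/4672) = 0.005457.
z = (0.181079 − 0.167)/0.005457 = 0.014079/0.005457 = 2.580.
p-value = P(Z > 2.580) ≈ 0.0049.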